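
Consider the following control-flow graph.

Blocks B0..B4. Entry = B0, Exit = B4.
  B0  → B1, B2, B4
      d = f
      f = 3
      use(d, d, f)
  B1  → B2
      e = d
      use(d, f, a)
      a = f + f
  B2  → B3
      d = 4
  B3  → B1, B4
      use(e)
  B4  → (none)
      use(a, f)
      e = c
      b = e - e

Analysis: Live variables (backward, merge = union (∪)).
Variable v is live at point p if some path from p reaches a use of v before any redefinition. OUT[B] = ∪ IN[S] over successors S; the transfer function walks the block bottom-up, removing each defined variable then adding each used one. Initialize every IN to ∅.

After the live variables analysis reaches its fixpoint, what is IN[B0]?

Answer: {a, c, e, f}

Working:
Per-block solution:
  B0:   IN={a, c, e, f}   OUT={a, c, d, e, f}
  B1:   IN={a, c, d, f}   OUT={a, c, e, f}
  B2:   IN={a, c, e, f}   OUT={a, c, d, e, f}
  B3:   IN={a, c, d, e, f}   OUT={a, c, d, f}
  B4:   IN={a, c, f}   OUT={}

Merge at B0: OUT[B0] = IN[B1] ⊔ IN[B2] ⊔ IN[B4] = {a, c, d, e, f}
Applying B0's transfer function to that OUT value gives IN[B0] (row B0 above).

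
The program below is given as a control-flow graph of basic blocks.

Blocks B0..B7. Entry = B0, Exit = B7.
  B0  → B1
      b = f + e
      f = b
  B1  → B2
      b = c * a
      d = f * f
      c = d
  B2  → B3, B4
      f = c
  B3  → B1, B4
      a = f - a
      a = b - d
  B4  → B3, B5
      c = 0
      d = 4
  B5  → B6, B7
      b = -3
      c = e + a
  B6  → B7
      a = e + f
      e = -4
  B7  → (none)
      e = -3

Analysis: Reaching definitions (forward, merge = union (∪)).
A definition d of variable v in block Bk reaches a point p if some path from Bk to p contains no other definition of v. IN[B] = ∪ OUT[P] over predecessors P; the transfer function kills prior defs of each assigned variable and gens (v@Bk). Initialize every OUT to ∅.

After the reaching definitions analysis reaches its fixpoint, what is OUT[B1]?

Fixpoint table:
  B0:   IN={}   OUT={b@B0, f@B0}
  B1:   IN={a@B3, b@B0, b@B1, c@B1, c@B4, d@B1, d@B4, f@B0, f@B2}   OUT={a@B3, b@B1, c@B1, d@B1, f@B0, f@B2}
  B2:   IN={a@B3, b@B1, c@B1, d@B1, f@B0, f@B2}   OUT={a@B3, b@B1, c@B1, d@B1, f@B2}
  B3:   IN={a@B3, b@B1, c@B1, c@B4, d@B1, d@B4, f@B2}   OUT={a@B3, b@B1, c@B1, c@B4, d@B1, d@B4, f@B2}
  B4:   IN={a@B3, b@B1, c@B1, c@B4, d@B1, d@B4, f@B2}   OUT={a@B3, b@B1, c@B4, d@B4, f@B2}
  B5:   IN={a@B3, b@B1, c@B4, d@B4, f@B2}   OUT={a@B3, b@B5, c@B5, d@B4, f@B2}
  B6:   IN={a@B3, b@B5, c@B5, d@B4, f@B2}   OUT={a@B6, b@B5, c@B5, d@B4, e@B6, f@B2}
  B7:   IN={a@B3, a@B6, b@B5, c@B5, d@B4, e@B6, f@B2}   OUT={a@B3, a@B6, b@B5, c@B5, d@B4, e@B7, f@B2}

Merge at B1: IN[B1] = OUT[B0] ⊔ OUT[B3] = {a@B3, b@B0, b@B1, c@B1, c@B4, d@B1, d@B4, f@B0, f@B2}
Applying B1's transfer function to that IN value gives OUT[B1] (row B1 above).

Answer: {a@B3, b@B1, c@B1, d@B1, f@B0, f@B2}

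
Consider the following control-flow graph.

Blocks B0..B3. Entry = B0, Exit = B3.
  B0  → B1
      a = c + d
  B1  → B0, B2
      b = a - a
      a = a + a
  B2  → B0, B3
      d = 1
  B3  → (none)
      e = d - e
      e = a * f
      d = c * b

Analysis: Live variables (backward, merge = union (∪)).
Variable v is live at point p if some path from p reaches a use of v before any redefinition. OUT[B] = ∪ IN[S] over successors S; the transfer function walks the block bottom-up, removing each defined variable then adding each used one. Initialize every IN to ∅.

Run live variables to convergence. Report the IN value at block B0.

Answer: {c, d, e, f}

Working:
Per-block solution:
  B0:  IN={c, d, e, f}  OUT={a, c, d, e, f}
  B1:  IN={a, c, d, e, f}  OUT={a, b, c, d, e, f}
  B2:  IN={a, b, c, e, f}  OUT={a, b, c, d, e, f}
  B3:  IN={a, b, c, d, e, f}  OUT={}

Merge at B0: OUT[B0] = IN[B1] = {a, c, d, e, f}
Applying B0's transfer function to that OUT value gives IN[B0] (row B0 above).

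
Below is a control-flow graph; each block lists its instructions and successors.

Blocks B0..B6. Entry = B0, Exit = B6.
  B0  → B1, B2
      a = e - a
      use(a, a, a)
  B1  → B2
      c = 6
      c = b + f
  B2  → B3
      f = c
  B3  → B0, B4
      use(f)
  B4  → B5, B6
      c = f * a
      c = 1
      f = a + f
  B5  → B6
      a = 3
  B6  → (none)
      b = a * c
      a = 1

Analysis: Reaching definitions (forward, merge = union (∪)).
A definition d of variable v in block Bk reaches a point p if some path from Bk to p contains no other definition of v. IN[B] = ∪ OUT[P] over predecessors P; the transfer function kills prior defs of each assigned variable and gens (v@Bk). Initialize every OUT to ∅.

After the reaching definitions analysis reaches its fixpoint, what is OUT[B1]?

Answer: {a@B0, c@B1, f@B2}

Trace:
Converged values:
  B0:   IN={a@B0, c@B1, f@B2}   OUT={a@B0, c@B1, f@B2}
  B1:   IN={a@B0, c@B1, f@B2}   OUT={a@B0, c@B1, f@B2}
  B2:   IN={a@B0, c@B1, f@B2}   OUT={a@B0, c@B1, f@B2}
  B3:   IN={a@B0, c@B1, f@B2}   OUT={a@B0, c@B1, f@B2}
  B4:   IN={a@B0, c@B1, f@B2}   OUT={a@B0, c@B4, f@B4}
  B5:   IN={a@B0, c@B4, f@B4}   OUT={a@B5, c@B4, f@B4}
  B6:   IN={a@B0, a@B5, c@B4, f@B4}   OUT={a@B6, b@B6, c@B4, f@B4}

Merge at B1: IN[B1] = OUT[B0] = {a@B0, c@B1, f@B2}
Applying B1's transfer function to that IN value gives OUT[B1] (row B1 above).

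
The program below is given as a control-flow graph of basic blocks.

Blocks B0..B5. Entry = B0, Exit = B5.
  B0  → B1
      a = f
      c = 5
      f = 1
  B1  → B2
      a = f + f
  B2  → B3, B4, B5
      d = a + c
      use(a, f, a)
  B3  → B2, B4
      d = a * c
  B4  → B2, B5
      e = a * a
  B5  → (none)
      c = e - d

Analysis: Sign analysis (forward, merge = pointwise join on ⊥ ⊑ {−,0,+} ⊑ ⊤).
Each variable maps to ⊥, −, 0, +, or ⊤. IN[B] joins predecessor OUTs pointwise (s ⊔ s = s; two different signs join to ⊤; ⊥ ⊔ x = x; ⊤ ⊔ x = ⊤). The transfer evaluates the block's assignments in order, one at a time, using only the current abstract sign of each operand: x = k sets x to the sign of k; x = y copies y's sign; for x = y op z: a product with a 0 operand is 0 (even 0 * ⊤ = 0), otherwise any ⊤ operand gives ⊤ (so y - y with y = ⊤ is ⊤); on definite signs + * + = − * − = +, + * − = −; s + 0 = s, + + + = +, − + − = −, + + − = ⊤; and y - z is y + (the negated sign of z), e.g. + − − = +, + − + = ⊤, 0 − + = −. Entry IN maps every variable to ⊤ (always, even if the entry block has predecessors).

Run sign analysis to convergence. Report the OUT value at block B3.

Answer: {a: +, b: ⊤, c: +, d: +, e: ⊤, f: +}

Working:
Per-block solution:
  B0: | IN=(all ⊤) | OUT={c:+, f:+; rest ⊤}
  B1: | IN={c:+, f:+; rest ⊤} | OUT={a:+, c:+, f:+; rest ⊤}
  B2: | IN={a:+, c:+, f:+; rest ⊤} | OUT={a:+, c:+, d:+, f:+; rest ⊤}
  B3: | IN={a:+, c:+, d:+, f:+; rest ⊤} | OUT={a:+, c:+, d:+, f:+; rest ⊤}
  B4: | IN={a:+, c:+, d:+, f:+; rest ⊤} | OUT={a:+, c:+, d:+, e:+, f:+; rest ⊤}
  B5: | IN={a:+, c:+, d:+, f:+; rest ⊤} | OUT={a:+, d:+, f:+; rest ⊤}

Merge at B3: IN[B3] = OUT[B2] = {a: +, b: ⊤, c: +, d: +, e: ⊤, f: +}
Applying B3's transfer function to that IN value gives OUT[B3] (row B3 above).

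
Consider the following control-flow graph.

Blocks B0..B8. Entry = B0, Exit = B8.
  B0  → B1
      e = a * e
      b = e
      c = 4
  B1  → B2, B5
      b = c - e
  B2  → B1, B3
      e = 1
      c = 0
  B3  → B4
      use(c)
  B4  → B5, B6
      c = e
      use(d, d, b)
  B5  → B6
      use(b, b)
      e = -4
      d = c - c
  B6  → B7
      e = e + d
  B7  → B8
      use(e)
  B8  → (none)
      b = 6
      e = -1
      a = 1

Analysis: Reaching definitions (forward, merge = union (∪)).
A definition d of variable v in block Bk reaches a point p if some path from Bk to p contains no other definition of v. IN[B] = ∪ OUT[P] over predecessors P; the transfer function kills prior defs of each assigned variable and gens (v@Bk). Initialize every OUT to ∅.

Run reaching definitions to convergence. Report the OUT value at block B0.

Fixpoint table:
  B0:  IN={}  OUT={b@B0, c@B0, e@B0}
  B1:  IN={b@B0, b@B1, c@B0, c@B2, e@B0, e@B2}  OUT={b@B1, c@B0, c@B2, e@B0, e@B2}
  B2:  IN={b@B1, c@B0, c@B2, e@B0, e@B2}  OUT={b@B1, c@B2, e@B2}
  B3:  IN={b@B1, c@B2, e@B2}  OUT={b@B1, c@B2, e@B2}
  B4:  IN={b@B1, c@B2, e@B2}  OUT={b@B1, c@B4, e@B2}
  B5:  IN={b@B1, c@B0, c@B2, c@B4, e@B0, e@B2}  OUT={b@B1, c@B0, c@B2, c@B4, d@B5, e@B5}
  B6:  IN={b@B1, c@B0, c@B2, c@B4, d@B5, e@B2, e@B5}  OUT={b@B1, c@B0, c@B2, c@B4, d@B5, e@B6}
  B7:  IN={b@B1, c@B0, c@B2, c@B4, d@B5, e@B6}  OUT={b@B1, c@B0, c@B2, c@B4, d@B5, e@B6}
  B8:  IN={b@B1, c@B0, c@B2, c@B4, d@B5, e@B6}  OUT={a@B8, b@B8, c@B0, c@B2, c@B4, d@B5, e@B8}

B0 is the boundary node: IN[B0] = {}
Applying B0's transfer function to that IN value gives OUT[B0] (row B0 above).

Answer: {b@B0, c@B0, e@B0}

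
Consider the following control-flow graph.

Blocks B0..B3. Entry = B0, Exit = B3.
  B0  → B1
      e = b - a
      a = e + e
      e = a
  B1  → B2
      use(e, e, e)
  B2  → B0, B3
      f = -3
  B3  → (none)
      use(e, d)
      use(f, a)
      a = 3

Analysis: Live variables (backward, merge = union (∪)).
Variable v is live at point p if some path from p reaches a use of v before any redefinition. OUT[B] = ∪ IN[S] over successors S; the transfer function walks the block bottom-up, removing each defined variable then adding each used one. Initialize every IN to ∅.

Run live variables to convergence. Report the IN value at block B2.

Fixpoint table:
  B0:   IN={a, b, d}   OUT={a, b, d, e}
  B1:   IN={a, b, d, e}   OUT={a, b, d, e}
  B2:   IN={a, b, d, e}   OUT={a, b, d, e, f}
  B3:   IN={a, d, e, f}   OUT={}

Merge at B2: OUT[B2] = IN[B0] ⊔ IN[B3] = {a, b, d, e, f}
Applying B2's transfer function to that OUT value gives IN[B2] (row B2 above).

Answer: {a, b, d, e}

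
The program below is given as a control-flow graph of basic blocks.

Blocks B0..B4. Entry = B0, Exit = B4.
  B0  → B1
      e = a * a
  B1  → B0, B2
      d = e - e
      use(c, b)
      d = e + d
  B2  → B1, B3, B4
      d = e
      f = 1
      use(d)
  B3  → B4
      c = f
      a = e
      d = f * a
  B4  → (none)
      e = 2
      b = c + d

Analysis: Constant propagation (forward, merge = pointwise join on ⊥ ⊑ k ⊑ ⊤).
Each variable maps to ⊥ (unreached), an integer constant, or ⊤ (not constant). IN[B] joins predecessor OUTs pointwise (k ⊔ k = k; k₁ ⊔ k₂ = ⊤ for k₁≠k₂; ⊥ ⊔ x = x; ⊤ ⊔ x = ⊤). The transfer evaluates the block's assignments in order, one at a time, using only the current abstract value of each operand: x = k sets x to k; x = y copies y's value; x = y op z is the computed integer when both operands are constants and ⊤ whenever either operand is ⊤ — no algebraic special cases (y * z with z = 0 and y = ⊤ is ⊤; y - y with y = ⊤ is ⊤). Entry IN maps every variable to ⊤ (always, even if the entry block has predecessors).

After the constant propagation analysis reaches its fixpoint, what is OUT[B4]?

Answer: {a: ⊤, b: ⊤, c: ⊤, d: ⊤, e: 2, f: 1}

Derivation:
Converged values:
  B0: | IN=(all ⊤) | OUT=(all ⊤)
  B1: | IN=(all ⊤) | OUT=(all ⊤)
  B2: | IN=(all ⊤) | OUT={f:1; rest ⊤}
  B3: | IN={f:1; rest ⊤} | OUT={c:1, f:1; rest ⊤}
  B4: | IN={f:1; rest ⊤} | OUT={e:2, f:1; rest ⊤}

Merge at B4: IN[B4] = OUT[B2] ⊔ OUT[B3] = {a: ⊤, b: ⊤, c: ⊤, d: ⊤, e: ⊤, f: 1}
Applying B4's transfer function to that IN value gives OUT[B4] (row B4 above).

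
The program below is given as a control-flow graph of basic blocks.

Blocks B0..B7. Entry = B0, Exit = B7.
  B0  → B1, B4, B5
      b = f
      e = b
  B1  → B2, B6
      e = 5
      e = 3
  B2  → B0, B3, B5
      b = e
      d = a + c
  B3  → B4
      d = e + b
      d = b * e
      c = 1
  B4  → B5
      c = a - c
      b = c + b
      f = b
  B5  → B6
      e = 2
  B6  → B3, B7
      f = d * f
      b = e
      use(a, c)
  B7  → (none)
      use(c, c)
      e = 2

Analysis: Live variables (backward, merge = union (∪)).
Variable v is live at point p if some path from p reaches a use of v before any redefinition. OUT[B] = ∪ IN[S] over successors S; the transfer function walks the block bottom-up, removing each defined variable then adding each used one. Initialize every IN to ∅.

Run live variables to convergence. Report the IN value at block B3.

Answer: {a, b, e}

Trace:
Per-block solution:
  B0:  IN={a, c, d, f}  OUT={a, b, c, d, f}
  B1:  IN={a, c, d, f}  OUT={a, c, d, e, f}
  B2:  IN={a, c, e, f}  OUT={a, b, c, d, e, f}
  B3:  IN={a, b, e}  OUT={a, b, c, d}
  B4:  IN={a, b, c, d}  OUT={a, c, d, f}
  B5:  IN={a, c, d, f}  OUT={a, c, d, e, f}
  B6:  IN={a, c, d, e, f}  OUT={a, b, c, e}
  B7:  IN={c}  OUT={}

Merge at B3: OUT[B3] = IN[B4] = {a, b, c, d}
Applying B3's transfer function to that OUT value gives IN[B3] (row B3 above).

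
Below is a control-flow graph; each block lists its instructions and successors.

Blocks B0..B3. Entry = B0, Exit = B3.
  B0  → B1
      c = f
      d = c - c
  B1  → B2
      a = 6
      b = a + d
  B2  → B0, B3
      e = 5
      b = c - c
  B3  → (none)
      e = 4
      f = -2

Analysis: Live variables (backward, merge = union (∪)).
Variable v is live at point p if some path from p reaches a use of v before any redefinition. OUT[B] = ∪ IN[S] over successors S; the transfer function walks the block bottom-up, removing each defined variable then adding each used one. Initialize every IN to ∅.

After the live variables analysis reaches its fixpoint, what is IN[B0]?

Fixpoint table:
  B0:   IN={f}   OUT={c, d, f}
  B1:   IN={c, d, f}   OUT={c, f}
  B2:   IN={c, f}   OUT={f}
  B3:   IN={}   OUT={}

Merge at B0: OUT[B0] = IN[B1] = {c, d, f}
Applying B0's transfer function to that OUT value gives IN[B0] (row B0 above).

Answer: {f}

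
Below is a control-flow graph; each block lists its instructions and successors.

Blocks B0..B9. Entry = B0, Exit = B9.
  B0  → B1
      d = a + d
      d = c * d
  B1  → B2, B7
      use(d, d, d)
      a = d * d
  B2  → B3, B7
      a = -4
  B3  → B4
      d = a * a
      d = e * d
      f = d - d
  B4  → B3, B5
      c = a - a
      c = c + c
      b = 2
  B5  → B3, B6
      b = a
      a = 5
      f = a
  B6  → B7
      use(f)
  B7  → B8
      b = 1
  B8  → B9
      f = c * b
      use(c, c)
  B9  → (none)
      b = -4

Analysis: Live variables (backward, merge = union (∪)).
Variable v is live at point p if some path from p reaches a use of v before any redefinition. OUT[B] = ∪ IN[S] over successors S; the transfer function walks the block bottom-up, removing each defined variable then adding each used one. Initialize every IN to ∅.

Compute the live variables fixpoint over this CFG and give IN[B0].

Answer: {a, c, d, e}

Derivation:
Converged values:
  B0:  IN={a, c, d, e}  OUT={c, d, e}
  B1:  IN={c, d, e}  OUT={c, e}
  B2:  IN={c, e}  OUT={a, c, e}
  B3:  IN={a, e}  OUT={a, e}
  B4:  IN={a, e}  OUT={a, c, e}
  B5:  IN={a, c, e}  OUT={a, c, e, f}
  B6:  IN={c, f}  OUT={c}
  B7:  IN={c}  OUT={b, c}
  B8:  IN={b, c}  OUT={}
  B9:  IN={}  OUT={}

Merge at B0: OUT[B0] = IN[B1] = {c, d, e}
Applying B0's transfer function to that OUT value gives IN[B0] (row B0 above).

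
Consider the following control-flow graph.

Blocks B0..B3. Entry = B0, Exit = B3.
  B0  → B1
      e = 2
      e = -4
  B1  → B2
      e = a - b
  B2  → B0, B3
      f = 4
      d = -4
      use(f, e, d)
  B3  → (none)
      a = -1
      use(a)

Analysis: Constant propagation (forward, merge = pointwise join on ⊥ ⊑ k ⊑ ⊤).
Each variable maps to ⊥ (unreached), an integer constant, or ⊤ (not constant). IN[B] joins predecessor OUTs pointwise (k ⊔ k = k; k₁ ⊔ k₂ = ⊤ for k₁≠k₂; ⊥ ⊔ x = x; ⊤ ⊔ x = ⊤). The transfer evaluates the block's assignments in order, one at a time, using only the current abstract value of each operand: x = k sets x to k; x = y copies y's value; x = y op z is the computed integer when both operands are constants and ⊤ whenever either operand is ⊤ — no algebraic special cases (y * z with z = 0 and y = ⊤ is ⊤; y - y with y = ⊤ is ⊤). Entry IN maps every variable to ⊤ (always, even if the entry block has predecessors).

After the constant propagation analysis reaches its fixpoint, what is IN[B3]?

Fixpoint table:
  B0:   IN=(all ⊤)   OUT={e:-4; rest ⊤}
  B1:   IN={e:-4; rest ⊤}   OUT=(all ⊤)
  B2:   IN=(all ⊤)   OUT={d:-4, f:4; rest ⊤}
  B3:   IN={d:-4, f:4; rest ⊤}   OUT={a:-1, d:-4, f:4; rest ⊤}

Merge at B3: IN[B3] = OUT[B2] = {a: ⊤, b: ⊤, c: ⊤, d: -4, e: ⊤, f: 4}

Answer: {a: ⊤, b: ⊤, c: ⊤, d: -4, e: ⊤, f: 4}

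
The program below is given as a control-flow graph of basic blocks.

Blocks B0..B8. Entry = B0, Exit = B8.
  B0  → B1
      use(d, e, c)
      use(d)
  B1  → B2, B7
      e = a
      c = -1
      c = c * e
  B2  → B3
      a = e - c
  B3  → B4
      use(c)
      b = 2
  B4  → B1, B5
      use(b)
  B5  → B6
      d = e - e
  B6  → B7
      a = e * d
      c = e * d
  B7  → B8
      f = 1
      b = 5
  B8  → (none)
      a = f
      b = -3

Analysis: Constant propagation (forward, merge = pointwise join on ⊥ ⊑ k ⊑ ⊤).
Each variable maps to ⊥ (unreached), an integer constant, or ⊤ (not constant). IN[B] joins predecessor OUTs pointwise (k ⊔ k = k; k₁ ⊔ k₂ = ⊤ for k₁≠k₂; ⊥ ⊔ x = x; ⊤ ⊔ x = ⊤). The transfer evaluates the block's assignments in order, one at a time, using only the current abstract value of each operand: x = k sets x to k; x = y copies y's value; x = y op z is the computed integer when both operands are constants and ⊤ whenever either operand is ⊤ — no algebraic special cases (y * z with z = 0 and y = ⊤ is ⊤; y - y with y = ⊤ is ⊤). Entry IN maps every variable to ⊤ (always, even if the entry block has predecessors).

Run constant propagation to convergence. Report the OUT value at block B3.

Answer: {a: ⊤, b: 2, c: ⊤, d: ⊤, e: ⊤, f: ⊤}

Derivation:
Per-block solution:
  B0: | IN=(all ⊤) | OUT=(all ⊤)
  B1: | IN=(all ⊤) | OUT=(all ⊤)
  B2: | IN=(all ⊤) | OUT=(all ⊤)
  B3: | IN=(all ⊤) | OUT={b:2; rest ⊤}
  B4: | IN={b:2; rest ⊤} | OUT={b:2; rest ⊤}
  B5: | IN={b:2; rest ⊤} | OUT={b:2; rest ⊤}
  B6: | IN={b:2; rest ⊤} | OUT={b:2; rest ⊤}
  B7: | IN=(all ⊤) | OUT={b:5, f:1; rest ⊤}
  B8: | IN={b:5, f:1; rest ⊤} | OUT={a:1, b:-3, f:1; rest ⊤}

Merge at B3: IN[B3] = OUT[B2] = {a: ⊤, b: ⊤, c: ⊤, d: ⊤, e: ⊤, f: ⊤}
Applying B3's transfer function to that IN value gives OUT[B3] (row B3 above).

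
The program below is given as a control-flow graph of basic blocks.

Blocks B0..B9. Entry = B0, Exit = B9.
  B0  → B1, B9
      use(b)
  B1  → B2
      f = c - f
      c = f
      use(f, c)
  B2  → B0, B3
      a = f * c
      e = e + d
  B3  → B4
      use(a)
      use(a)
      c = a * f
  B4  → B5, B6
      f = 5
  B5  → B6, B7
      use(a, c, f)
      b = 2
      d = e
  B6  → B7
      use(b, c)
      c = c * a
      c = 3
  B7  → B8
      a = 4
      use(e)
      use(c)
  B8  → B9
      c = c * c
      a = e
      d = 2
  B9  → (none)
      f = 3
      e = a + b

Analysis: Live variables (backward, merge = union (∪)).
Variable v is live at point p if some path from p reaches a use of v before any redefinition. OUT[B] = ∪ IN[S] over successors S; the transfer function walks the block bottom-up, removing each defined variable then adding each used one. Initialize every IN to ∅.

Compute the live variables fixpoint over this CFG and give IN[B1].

Fixpoint table:
  B0: | IN={a, b, c, d, e, f} | OUT={a, b, c, d, e, f}
  B1: | IN={b, c, d, e, f} | OUT={b, c, d, e, f}
  B2: | IN={b, c, d, e, f} | OUT={a, b, c, d, e, f}
  B3: | IN={a, b, e, f} | OUT={a, b, c, e}
  B4: | IN={a, b, c, e} | OUT={a, b, c, e, f}
  B5: | IN={a, c, e, f} | OUT={a, b, c, e}
  B6: | IN={a, b, c, e} | OUT={b, c, e}
  B7: | IN={b, c, e} | OUT={b, c, e}
  B8: | IN={b, c, e} | OUT={a, b}
  B9: | IN={a, b} | OUT={}

Merge at B1: OUT[B1] = IN[B2] = {b, c, d, e, f}
Applying B1's transfer function to that OUT value gives IN[B1] (row B1 above).

Answer: {b, c, d, e, f}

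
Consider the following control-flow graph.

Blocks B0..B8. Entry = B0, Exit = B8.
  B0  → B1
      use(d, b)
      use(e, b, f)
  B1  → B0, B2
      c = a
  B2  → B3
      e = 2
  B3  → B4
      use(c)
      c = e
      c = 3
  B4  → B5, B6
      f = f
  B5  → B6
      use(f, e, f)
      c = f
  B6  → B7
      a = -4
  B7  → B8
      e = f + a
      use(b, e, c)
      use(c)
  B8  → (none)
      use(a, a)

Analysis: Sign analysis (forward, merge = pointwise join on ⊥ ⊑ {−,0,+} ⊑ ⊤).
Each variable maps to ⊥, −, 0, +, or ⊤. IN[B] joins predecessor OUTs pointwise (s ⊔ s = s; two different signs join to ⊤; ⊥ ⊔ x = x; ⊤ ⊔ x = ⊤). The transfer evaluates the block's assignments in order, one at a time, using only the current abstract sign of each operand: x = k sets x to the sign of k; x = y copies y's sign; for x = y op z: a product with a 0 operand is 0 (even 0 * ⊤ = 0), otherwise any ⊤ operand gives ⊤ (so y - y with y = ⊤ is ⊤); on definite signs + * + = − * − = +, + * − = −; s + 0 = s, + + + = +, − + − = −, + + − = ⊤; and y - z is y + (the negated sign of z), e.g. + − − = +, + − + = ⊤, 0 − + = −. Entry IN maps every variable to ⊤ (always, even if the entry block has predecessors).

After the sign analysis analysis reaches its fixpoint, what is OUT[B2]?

Answer: {a: ⊤, b: ⊤, c: ⊤, d: ⊤, e: +, f: ⊤}

Working:
Fixpoint table:
  B0: | IN=(all ⊤) | OUT=(all ⊤)
  B1: | IN=(all ⊤) | OUT=(all ⊤)
  B2: | IN=(all ⊤) | OUT={e:+; rest ⊤}
  B3: | IN={e:+; rest ⊤} | OUT={c:+, e:+; rest ⊤}
  B4: | IN={c:+, e:+; rest ⊤} | OUT={c:+, e:+; rest ⊤}
  B5: | IN={c:+, e:+; rest ⊤} | OUT={e:+; rest ⊤}
  B6: | IN={e:+; rest ⊤} | OUT={a:-, e:+; rest ⊤}
  B7: | IN={a:-, e:+; rest ⊤} | OUT={a:-; rest ⊤}
  B8: | IN={a:-; rest ⊤} | OUT={a:-; rest ⊤}

Merge at B2: IN[B2] = OUT[B1] = {a: ⊤, b: ⊤, c: ⊤, d: ⊤, e: ⊤, f: ⊤}
Applying B2's transfer function to that IN value gives OUT[B2] (row B2 above).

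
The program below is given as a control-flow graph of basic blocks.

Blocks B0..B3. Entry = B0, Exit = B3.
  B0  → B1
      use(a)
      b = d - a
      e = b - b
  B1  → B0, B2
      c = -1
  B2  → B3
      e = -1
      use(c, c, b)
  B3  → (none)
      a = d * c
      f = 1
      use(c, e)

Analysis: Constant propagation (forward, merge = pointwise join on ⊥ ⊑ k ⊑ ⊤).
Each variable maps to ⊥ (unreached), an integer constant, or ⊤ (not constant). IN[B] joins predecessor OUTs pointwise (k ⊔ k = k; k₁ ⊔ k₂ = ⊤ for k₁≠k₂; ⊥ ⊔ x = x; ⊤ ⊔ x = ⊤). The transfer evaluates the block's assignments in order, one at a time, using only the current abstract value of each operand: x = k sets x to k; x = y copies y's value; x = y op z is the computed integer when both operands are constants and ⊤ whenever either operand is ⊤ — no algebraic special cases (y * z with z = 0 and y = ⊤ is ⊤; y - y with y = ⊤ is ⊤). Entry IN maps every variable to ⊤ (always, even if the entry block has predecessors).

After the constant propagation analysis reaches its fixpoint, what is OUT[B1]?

Answer: {a: ⊤, b: ⊤, c: -1, d: ⊤, e: ⊤, f: ⊤}

Working:
Fixpoint table:
  B0:   IN=(all ⊤)   OUT=(all ⊤)
  B1:   IN=(all ⊤)   OUT={c:-1; rest ⊤}
  B2:   IN={c:-1; rest ⊤}   OUT={c:-1, e:-1; rest ⊤}
  B3:   IN={c:-1, e:-1; rest ⊤}   OUT={c:-1, e:-1, f:1; rest ⊤}

Merge at B1: IN[B1] = OUT[B0] = {a: ⊤, b: ⊤, c: ⊤, d: ⊤, e: ⊤, f: ⊤}
Applying B1's transfer function to that IN value gives OUT[B1] (row B1 above).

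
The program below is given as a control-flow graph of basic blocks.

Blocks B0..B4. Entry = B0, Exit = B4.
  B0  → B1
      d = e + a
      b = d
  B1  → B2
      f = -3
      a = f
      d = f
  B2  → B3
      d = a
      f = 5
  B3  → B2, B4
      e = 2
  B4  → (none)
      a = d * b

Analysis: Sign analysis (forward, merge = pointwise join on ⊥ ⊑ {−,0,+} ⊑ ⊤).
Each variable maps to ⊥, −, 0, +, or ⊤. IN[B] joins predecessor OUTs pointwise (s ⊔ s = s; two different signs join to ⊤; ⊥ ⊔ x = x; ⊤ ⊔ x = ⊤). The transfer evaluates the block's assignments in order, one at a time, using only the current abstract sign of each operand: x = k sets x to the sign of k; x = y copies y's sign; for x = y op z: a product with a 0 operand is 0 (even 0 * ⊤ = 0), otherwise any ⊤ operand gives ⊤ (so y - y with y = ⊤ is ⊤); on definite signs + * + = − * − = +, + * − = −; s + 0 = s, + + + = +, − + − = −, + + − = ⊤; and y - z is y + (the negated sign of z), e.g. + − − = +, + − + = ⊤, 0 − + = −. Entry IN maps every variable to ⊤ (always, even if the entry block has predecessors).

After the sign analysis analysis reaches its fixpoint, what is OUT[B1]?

Per-block solution:
  B0:   IN=(all ⊤)   OUT=(all ⊤)
  B1:   IN=(all ⊤)   OUT={a:-, d:-, f:-; rest ⊤}
  B2:   IN={a:-, d:-; rest ⊤}   OUT={a:-, d:-, f:+; rest ⊤}
  B3:   IN={a:-, d:-, f:+; rest ⊤}   OUT={a:-, d:-, e:+, f:+; rest ⊤}
  B4:   IN={a:-, d:-, e:+, f:+; rest ⊤}   OUT={d:-, e:+, f:+; rest ⊤}

Merge at B1: IN[B1] = OUT[B0] = {a: ⊤, b: ⊤, c: ⊤, d: ⊤, e: ⊤, f: ⊤}
Applying B1's transfer function to that IN value gives OUT[B1] (row B1 above).

Answer: {a: -, b: ⊤, c: ⊤, d: -, e: ⊤, f: -}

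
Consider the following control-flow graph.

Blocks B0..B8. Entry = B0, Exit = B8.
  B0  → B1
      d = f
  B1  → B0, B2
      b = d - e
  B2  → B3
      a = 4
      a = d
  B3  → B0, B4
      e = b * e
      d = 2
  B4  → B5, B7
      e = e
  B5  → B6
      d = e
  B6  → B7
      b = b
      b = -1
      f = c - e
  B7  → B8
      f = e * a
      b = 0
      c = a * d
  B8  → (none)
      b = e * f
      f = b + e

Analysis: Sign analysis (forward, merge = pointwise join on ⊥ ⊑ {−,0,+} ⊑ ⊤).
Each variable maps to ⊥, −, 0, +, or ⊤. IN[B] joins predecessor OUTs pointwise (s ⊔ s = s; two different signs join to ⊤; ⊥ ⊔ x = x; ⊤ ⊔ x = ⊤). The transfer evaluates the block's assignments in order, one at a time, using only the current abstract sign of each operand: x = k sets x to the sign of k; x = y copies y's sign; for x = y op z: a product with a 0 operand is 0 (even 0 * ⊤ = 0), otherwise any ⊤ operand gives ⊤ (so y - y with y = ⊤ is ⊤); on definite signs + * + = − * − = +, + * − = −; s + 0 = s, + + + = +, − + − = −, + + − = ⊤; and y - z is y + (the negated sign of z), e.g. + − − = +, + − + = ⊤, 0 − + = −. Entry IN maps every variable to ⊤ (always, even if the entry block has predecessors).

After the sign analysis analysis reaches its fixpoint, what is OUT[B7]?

Per-block solution:
  B0:  IN=(all ⊤)  OUT=(all ⊤)
  B1:  IN=(all ⊤)  OUT=(all ⊤)
  B2:  IN=(all ⊤)  OUT=(all ⊤)
  B3:  IN=(all ⊤)  OUT={d:+; rest ⊤}
  B4:  IN={d:+; rest ⊤}  OUT={d:+; rest ⊤}
  B5:  IN={d:+; rest ⊤}  OUT=(all ⊤)
  B6:  IN=(all ⊤)  OUT={b:-; rest ⊤}
  B7:  IN=(all ⊤)  OUT={b:0; rest ⊤}
  B8:  IN={b:0; rest ⊤}  OUT=(all ⊤)

Merge at B7: IN[B7] = OUT[B4] ⊔ OUT[B6] = {a: ⊤, b: ⊤, c: ⊤, d: ⊤, e: ⊤, f: ⊤}
Applying B7's transfer function to that IN value gives OUT[B7] (row B7 above).

Answer: {a: ⊤, b: 0, c: ⊤, d: ⊤, e: ⊤, f: ⊤}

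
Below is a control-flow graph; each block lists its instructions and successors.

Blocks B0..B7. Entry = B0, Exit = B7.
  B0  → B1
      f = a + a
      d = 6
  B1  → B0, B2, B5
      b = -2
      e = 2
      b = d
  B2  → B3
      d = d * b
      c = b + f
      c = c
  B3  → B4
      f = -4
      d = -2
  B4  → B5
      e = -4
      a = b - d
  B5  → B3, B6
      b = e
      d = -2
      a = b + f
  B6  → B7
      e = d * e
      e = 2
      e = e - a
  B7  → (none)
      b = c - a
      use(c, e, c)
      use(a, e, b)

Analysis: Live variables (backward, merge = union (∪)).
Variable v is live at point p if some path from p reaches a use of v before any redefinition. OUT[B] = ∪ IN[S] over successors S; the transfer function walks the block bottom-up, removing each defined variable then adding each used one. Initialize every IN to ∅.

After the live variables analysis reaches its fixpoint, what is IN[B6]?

Fixpoint table:
  B0:  IN={a, c}  OUT={a, c, d, f}
  B1:  IN={a, c, d, f}  OUT={a, b, c, d, e, f}
  B2:  IN={b, d, f}  OUT={b, c}
  B3:  IN={b, c}  OUT={b, c, d, f}
  B4:  IN={b, c, d, f}  OUT={c, e, f}
  B5:  IN={c, e, f}  OUT={a, b, c, d, e}
  B6:  IN={a, c, d, e}  OUT={a, c, e}
  B7:  IN={a, c, e}  OUT={}

Merge at B6: OUT[B6] = IN[B7] = {a, c, e}
Applying B6's transfer function to that OUT value gives IN[B6] (row B6 above).

Answer: {a, c, d, e}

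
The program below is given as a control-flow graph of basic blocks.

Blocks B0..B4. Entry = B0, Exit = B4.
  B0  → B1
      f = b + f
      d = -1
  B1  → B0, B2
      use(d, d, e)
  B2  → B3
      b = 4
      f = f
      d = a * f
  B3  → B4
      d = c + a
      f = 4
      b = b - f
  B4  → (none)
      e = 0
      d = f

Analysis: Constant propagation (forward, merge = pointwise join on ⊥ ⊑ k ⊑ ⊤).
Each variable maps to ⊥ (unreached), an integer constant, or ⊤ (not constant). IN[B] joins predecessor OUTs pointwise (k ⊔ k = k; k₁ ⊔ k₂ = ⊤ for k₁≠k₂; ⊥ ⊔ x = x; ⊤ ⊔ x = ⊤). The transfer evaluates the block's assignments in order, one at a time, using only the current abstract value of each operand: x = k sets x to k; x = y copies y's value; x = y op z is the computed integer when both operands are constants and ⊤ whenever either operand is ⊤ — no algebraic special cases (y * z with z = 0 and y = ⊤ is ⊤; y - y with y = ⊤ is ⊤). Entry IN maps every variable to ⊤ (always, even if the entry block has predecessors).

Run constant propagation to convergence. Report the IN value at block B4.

Answer: {a: ⊤, b: 0, c: ⊤, d: ⊤, e: ⊤, f: 4}

Working:
Per-block solution:
  B0:  IN=(all ⊤)  OUT={d:-1; rest ⊤}
  B1:  IN={d:-1; rest ⊤}  OUT={d:-1; rest ⊤}
  B2:  IN={d:-1; rest ⊤}  OUT={b:4; rest ⊤}
  B3:  IN={b:4; rest ⊤}  OUT={b:0, f:4; rest ⊤}
  B4:  IN={b:0, f:4; rest ⊤}  OUT={b:0, d:4, e:0, f:4; rest ⊤}

Merge at B4: IN[B4] = OUT[B3] = {a: ⊤, b: 0, c: ⊤, d: ⊤, e: ⊤, f: 4}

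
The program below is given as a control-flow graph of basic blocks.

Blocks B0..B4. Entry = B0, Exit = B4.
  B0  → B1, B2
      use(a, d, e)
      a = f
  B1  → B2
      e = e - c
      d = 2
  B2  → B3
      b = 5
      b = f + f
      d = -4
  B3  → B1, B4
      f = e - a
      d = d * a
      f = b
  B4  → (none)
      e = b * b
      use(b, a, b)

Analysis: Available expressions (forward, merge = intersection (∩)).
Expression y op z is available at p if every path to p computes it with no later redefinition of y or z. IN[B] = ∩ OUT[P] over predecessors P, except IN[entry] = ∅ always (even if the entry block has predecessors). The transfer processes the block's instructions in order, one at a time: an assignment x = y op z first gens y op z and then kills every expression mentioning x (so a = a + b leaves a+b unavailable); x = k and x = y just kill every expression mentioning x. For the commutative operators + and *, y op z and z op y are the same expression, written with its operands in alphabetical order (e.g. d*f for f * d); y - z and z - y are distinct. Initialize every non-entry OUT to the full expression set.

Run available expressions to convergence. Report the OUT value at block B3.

Fixpoint table:
  B0:  IN={}  OUT={}
  B1:  IN={}  OUT={}
  B2:  IN={}  OUT={f+f}
  B3:  IN={f+f}  OUT={e-a}
  B4:  IN={e-a}  OUT={b*b}

Merge at B3: IN[B3] = OUT[B2] = {f+f}
Applying B3's transfer function to that IN value gives OUT[B3] (row B3 above).

Answer: {e-a}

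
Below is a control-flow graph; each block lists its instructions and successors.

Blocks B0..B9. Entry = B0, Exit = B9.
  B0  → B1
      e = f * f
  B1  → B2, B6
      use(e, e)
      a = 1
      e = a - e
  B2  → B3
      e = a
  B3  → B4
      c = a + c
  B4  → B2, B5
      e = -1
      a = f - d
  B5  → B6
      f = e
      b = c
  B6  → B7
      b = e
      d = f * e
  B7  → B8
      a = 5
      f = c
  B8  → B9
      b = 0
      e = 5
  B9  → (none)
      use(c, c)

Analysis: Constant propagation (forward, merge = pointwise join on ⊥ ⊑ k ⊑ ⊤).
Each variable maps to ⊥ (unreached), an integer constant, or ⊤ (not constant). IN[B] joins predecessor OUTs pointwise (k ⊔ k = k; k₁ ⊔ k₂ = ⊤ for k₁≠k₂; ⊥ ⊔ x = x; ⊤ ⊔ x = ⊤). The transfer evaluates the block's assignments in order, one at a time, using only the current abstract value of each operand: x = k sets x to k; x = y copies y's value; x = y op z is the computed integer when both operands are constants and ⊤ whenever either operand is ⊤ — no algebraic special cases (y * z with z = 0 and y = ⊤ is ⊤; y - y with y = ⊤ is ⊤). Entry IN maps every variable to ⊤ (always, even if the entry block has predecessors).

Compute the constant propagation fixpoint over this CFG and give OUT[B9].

Fixpoint table:
  B0: | IN=(all ⊤) | OUT=(all ⊤)
  B1: | IN=(all ⊤) | OUT={a:1; rest ⊤}
  B2: | IN=(all ⊤) | OUT=(all ⊤)
  B3: | IN=(all ⊤) | OUT=(all ⊤)
  B4: | IN=(all ⊤) | OUT={e:-1; rest ⊤}
  B5: | IN={e:-1; rest ⊤} | OUT={e:-1, f:-1; rest ⊤}
  B6: | IN=(all ⊤) | OUT=(all ⊤)
  B7: | IN=(all ⊤) | OUT={a:5; rest ⊤}
  B8: | IN={a:5; rest ⊤} | OUT={a:5, b:0, e:5; rest ⊤}
  B9: | IN={a:5, b:0, e:5; rest ⊤} | OUT={a:5, b:0, e:5; rest ⊤}

Merge at B9: IN[B9] = OUT[B8] = {a: 5, b: 0, c: ⊤, d: ⊤, e: 5, f: ⊤}
Applying B9's transfer function to that IN value gives OUT[B9] (row B9 above).

Answer: {a: 5, b: 0, c: ⊤, d: ⊤, e: 5, f: ⊤}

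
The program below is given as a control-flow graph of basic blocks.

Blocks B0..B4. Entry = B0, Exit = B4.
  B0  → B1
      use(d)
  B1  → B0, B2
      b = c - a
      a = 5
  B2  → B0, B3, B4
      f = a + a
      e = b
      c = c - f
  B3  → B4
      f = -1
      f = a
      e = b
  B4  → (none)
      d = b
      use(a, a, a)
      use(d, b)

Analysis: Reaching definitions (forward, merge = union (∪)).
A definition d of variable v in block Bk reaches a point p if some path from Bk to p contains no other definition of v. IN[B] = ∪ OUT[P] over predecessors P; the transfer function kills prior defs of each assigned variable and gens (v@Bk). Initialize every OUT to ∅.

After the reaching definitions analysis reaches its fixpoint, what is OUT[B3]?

Answer: {a@B1, b@B1, c@B2, e@B3, f@B3}

Trace:
Converged values:
  B0: | IN={a@B1, b@B1, c@B2, e@B2, f@B2} | OUT={a@B1, b@B1, c@B2, e@B2, f@B2}
  B1: | IN={a@B1, b@B1, c@B2, e@B2, f@B2} | OUT={a@B1, b@B1, c@B2, e@B2, f@B2}
  B2: | IN={a@B1, b@B1, c@B2, e@B2, f@B2} | OUT={a@B1, b@B1, c@B2, e@B2, f@B2}
  B3: | IN={a@B1, b@B1, c@B2, e@B2, f@B2} | OUT={a@B1, b@B1, c@B2, e@B3, f@B3}
  B4: | IN={a@B1, b@B1, c@B2, e@B2, e@B3, f@B2, f@B3} | OUT={a@B1, b@B1, c@B2, d@B4, e@B2, e@B3, f@B2, f@B3}

Merge at B3: IN[B3] = OUT[B2] = {a@B1, b@B1, c@B2, e@B2, f@B2}
Applying B3's transfer function to that IN value gives OUT[B3] (row B3 above).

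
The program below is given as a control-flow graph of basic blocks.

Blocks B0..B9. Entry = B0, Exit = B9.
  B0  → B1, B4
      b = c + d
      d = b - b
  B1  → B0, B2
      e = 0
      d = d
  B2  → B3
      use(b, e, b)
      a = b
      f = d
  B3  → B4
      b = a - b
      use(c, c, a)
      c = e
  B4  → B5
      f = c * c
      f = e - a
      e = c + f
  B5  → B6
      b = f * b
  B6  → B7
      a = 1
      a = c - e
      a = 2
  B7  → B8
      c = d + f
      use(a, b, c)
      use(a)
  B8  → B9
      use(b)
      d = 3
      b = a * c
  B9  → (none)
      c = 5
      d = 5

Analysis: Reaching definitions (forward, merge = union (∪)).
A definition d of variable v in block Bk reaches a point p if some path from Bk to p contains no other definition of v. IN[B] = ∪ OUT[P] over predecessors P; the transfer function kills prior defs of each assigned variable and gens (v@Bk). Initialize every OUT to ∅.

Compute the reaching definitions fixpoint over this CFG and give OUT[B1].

Per-block solution:
  B0: | IN={b@B0, d@B1, e@B1} | OUT={b@B0, d@B0, e@B1}
  B1: | IN={b@B0, d@B0, e@B1} | OUT={b@B0, d@B1, e@B1}
  B2: | IN={b@B0, d@B1, e@B1} | OUT={a@B2, b@B0, d@B1, e@B1, f@B2}
  B3: | IN={a@B2, b@B0, d@B1, e@B1, f@B2} | OUT={a@B2, b@B3, c@B3, d@B1, e@B1, f@B2}
  B4: | IN={a@B2, b@B0, b@B3, c@B3, d@B0, d@B1, e@B1, f@B2} | OUT={a@B2, b@B0, b@B3, c@B3, d@B0, d@B1, e@B4, f@B4}
  B5: | IN={a@B2, b@B0, b@B3, c@B3, d@B0, d@B1, e@B4, f@B4} | OUT={a@B2, b@B5, c@B3, d@B0, d@B1, e@B4, f@B4}
  B6: | IN={a@B2, b@B5, c@B3, d@B0, d@B1, e@B4, f@B4} | OUT={a@B6, b@B5, c@B3, d@B0, d@B1, e@B4, f@B4}
  B7: | IN={a@B6, b@B5, c@B3, d@B0, d@B1, e@B4, f@B4} | OUT={a@B6, b@B5, c@B7, d@B0, d@B1, e@B4, f@B4}
  B8: | IN={a@B6, b@B5, c@B7, d@B0, d@B1, e@B4, f@B4} | OUT={a@B6, b@B8, c@B7, d@B8, e@B4, f@B4}
  B9: | IN={a@B6, b@B8, c@B7, d@B8, e@B4, f@B4} | OUT={a@B6, b@B8, c@B9, d@B9, e@B4, f@B4}

Merge at B1: IN[B1] = OUT[B0] = {b@B0, d@B0, e@B1}
Applying B1's transfer function to that IN value gives OUT[B1] (row B1 above).

Answer: {b@B0, d@B1, e@B1}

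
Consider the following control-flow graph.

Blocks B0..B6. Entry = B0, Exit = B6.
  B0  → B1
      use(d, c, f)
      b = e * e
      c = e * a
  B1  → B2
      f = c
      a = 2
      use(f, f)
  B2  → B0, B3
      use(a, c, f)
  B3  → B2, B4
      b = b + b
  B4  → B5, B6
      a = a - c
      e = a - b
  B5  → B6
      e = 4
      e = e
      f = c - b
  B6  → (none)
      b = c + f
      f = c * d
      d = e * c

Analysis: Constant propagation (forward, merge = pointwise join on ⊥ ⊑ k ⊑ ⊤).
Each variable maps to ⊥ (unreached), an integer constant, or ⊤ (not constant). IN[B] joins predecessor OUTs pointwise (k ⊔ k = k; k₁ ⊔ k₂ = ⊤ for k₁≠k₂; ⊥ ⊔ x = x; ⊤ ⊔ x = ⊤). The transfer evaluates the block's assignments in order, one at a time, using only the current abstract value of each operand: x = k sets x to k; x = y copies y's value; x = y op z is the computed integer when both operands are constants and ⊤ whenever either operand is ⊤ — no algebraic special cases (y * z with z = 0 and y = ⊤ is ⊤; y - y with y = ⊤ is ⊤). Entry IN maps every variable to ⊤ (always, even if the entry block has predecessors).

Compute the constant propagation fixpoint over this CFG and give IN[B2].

Fixpoint table:
  B0:  IN=(all ⊤)  OUT=(all ⊤)
  B1:  IN=(all ⊤)  OUT={a:2; rest ⊤}
  B2:  IN={a:2; rest ⊤}  OUT={a:2; rest ⊤}
  B3:  IN={a:2; rest ⊤}  OUT={a:2; rest ⊤}
  B4:  IN={a:2; rest ⊤}  OUT=(all ⊤)
  B5:  IN=(all ⊤)  OUT={e:4; rest ⊤}
  B6:  IN=(all ⊤)  OUT=(all ⊤)

Merge at B2: IN[B2] = OUT[B1] ⊔ OUT[B3] = {a: 2, b: ⊤, c: ⊤, d: ⊤, e: ⊤, f: ⊤}

Answer: {a: 2, b: ⊤, c: ⊤, d: ⊤, e: ⊤, f: ⊤}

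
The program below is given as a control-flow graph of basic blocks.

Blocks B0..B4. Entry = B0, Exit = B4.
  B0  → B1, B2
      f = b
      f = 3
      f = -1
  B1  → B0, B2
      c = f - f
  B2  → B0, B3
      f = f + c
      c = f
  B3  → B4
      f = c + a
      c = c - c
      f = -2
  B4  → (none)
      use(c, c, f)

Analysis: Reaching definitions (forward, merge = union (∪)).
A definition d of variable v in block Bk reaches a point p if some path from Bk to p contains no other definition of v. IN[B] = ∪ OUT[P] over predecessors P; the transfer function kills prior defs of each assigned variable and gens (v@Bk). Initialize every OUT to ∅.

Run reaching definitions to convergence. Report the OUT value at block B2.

Per-block solution:
  B0: | IN={c@B1, c@B2, f@B0, f@B2} | OUT={c@B1, c@B2, f@B0}
  B1: | IN={c@B1, c@B2, f@B0} | OUT={c@B1, f@B0}
  B2: | IN={c@B1, c@B2, f@B0} | OUT={c@B2, f@B2}
  B3: | IN={c@B2, f@B2} | OUT={c@B3, f@B3}
  B4: | IN={c@B3, f@B3} | OUT={c@B3, f@B3}

Merge at B2: IN[B2] = OUT[B0] ⊔ OUT[B1] = {c@B1, c@B2, f@B0}
Applying B2's transfer function to that IN value gives OUT[B2] (row B2 above).

Answer: {c@B2, f@B2}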